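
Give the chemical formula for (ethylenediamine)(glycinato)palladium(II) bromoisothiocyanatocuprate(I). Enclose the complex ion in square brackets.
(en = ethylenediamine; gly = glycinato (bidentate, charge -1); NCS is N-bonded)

Cation [Pd…]: ligand charges -1, Pd(II) ⇒ ion charge 1+.
Anion [Cu…]: ligand charges -2, Cu(I) ⇒ ion charge 1−.

[Pd(en)(gly)][CuBr(NCS)]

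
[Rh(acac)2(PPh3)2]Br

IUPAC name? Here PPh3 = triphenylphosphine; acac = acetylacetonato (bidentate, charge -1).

bis(acetylacetonato)bis(triphenylphosphine)rhodium(III) bromide

The 1 bromide counter-ion carries a total charge of -1, so each complex ion is 1+.
Ligand charges: 2×triphenylphosphine (neutral), 2×acetylacetonato (-1 each); total -2. So Rh + (-2) = 1+, giving Rh = +3.
Ligands are named alphabetically: acetylacetonato before triphenylphosphine.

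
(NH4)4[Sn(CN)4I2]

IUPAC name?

The 4 ammonium counter-ions carry a total charge of +4, so each complex ion is 4−.
Ligand charges: 2×iodo (-1 each), 4×cyano (-1 each); total -6. So Sn + (-6) = 4−, giving Sn = +2.
Ligands are named alphabetically: cyano before iodo.
The complex ion is anionic, so tin takes the -ate form stannate(II).

ammonium tetracyanodiiodostannate(II)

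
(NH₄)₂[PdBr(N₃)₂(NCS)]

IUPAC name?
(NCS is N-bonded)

ammonium diazidobromoisothiocyanatopalladate(II)

The 2 ammonium counter-ions carry a total charge of +2, so each complex ion is 2−.
Ligand charges: 1×bromo (-1 each), 1×isothiocyanato (-1 each), 2×azido (-1 each); total -4. So Pd + (-4) = 2−, giving Pd = +2.
The complex ion is anionic, so palladium takes the -ate form palladate(II).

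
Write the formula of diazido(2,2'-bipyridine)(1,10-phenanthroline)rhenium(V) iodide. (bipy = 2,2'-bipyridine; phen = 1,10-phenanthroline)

Ligands: 1 2,2'-bipyridine (bipy, neutral), 1 1,10-phenanthroline (phen, neutral), 2 azido (N3, -1). Ligand charge sum = -2.
With Re in oxidation state +5, the complex ion is [Re...]^3+.
Charge balance with iodide (-1) requires 1 complex ion per 3 iodide.

[Re(bipy)(N3)2(phen)]I3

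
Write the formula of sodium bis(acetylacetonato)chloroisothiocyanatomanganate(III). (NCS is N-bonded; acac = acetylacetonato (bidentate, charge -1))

Ligands: 1 chloro (Cl, -1), 1 isothiocyanato (NCS, -1), 2 acetylacetonato (acac, -1). Ligand charge sum = -4.
With Mn in oxidation state +3, the complex ion is [Mn...]^1−.
Charge balance with sodium (+1) requires 1 complex ion per 1 sodium.

Na[Mn(acac)2Cl(NCS)]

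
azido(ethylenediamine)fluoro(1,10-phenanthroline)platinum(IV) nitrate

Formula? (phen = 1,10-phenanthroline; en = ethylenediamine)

[Pt(en)F(N3)(phen)](NO3)2

Ligands: 1 fluoro (F, -1), 1 azido (N3, -1), 1 1,10-phenanthroline (phen, neutral), 1 ethylenediamine (en, neutral). Ligand charge sum = -2.
With Pt in oxidation state +4, the complex ion is [Pt...]^2+.
Charge balance with nitrate (-1) requires 1 complex ion per 2 nitrate.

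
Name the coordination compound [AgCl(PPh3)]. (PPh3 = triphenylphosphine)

chloro(triphenylphosphine)silver(I)

There is no counter-ion, so the complex is neutral overall.
Ligand charges: 1×chloro (-1 each), 1×triphenylphosphine (neutral); total -1. So Ag + (-1) = 0, giving Ag = +1.
Ligands are named alphabetically: chloro before triphenylphosphine.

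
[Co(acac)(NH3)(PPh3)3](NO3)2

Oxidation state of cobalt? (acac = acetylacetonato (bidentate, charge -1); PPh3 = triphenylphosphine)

+3

2 nitrate outside the brackets (-1 each) → the complex ion is 2+.
Ligand charges: 1×acac = -1; 3×PPh3 neutral; 1×NH3 neutral; sum -1.
Co + (-1) = 2+ ⇒ Co is +3.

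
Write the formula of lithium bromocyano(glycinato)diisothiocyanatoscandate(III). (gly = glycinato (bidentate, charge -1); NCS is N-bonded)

Li2[ScBr(CN)(gly)(NCS)2]

Ligands: 1 glycinato (gly, -1), 1 cyano (CN, -1), 1 bromo (Br, -1), 2 isothiocyanato (NCS, -1). Ligand charge sum = -5.
Charge balance with lithium (+1) requires 1 complex ion per 2 lithium.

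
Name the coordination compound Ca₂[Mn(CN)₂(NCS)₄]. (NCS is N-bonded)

The 2 calcium counter-ions carry a total charge of +4, so each complex ion is 4−.
Ligand charges: 4×isothiocyanato (-1 each), 2×cyano (-1 each); total -6. So Mn + (-6) = 4−, giving Mn = +2.
Ligands are named alphabetically: cyano before isothiocyanato.
The complex ion is anionic, so manganese takes the -ate form manganate(II).

calcium dicyanotetraisothiocyanatomanganate(II)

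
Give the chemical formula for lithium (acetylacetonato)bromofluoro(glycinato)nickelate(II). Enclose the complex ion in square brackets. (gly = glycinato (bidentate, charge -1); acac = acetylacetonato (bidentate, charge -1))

Li2[Ni(acac)BrF(gly)]

Ligands: 1 fluoro (F, -1), 1 glycinato (gly, -1), 1 acetylacetonato (acac, -1), 1 bromo (Br, -1). Ligand charge sum = -4.
With Ni in oxidation state +2, the complex ion is [Ni...]^2−.
Charge balance with lithium (+1) requires 1 complex ion per 2 lithium.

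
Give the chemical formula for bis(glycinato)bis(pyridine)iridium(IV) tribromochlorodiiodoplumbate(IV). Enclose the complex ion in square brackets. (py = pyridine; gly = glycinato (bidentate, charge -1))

Cation [Ir…]: ligand charges -2, Ir(IV) ⇒ ion charge 2+.
Anion [Pb…]: ligand charges -6, Pb(IV) ⇒ ion charge 2−.

[Ir(gly)2(py)2][PbBr3ClI2]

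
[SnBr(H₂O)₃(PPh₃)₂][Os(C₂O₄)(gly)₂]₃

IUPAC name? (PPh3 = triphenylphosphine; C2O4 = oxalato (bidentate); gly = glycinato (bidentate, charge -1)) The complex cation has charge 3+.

triaquabromobis(triphenylphosphine)tin(IV) bis(glycinato)oxalatoosmate(III)

Both ions are complex: the cation is named first with the plain metal name, the anion second with the -ate form; each ion's ligands are alphabetised independently.
The complex cation is given as 3+; its ligand charges sum to -1, so Sn = +4.
With 3 anions per cation, each anion must be 3/3 = 1−.
Anion: ligand charges sum to -4; for the ion to be 1−, Os = +3.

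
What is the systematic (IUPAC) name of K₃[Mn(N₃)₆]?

The 3 potassium counter-ions carry a total charge of +3, so each complex ion is 3−.
Ligand charges: 6×azido (-1 each); total -6. So Mn + (-6) = 3−, giving Mn = +3.
The complex ion is anionic, so manganese takes the -ate form manganate(III).

potassium hexaazidomanganate(III)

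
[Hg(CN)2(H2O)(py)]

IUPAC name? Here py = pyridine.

aquadicyano(pyridine)mercury(II)

There is no counter-ion, so the complex is neutral overall.
Ligand charges: 1×pyridine (neutral), 2×cyano (-1 each), 1×aqua (neutral); total -2. So Hg + (-2) = 0, giving Hg = +2.
Ligands are named alphabetically: aqua before cyano before pyridine.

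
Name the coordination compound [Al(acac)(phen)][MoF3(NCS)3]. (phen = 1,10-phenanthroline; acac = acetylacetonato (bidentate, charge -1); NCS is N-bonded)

Both ions are complex: the cation is named first with the plain metal name, the anion second with the -ate form; each ion's ligands are alphabetised independently.
Aluminium is always +3 in its complexes; the cation's ligand charges sum to -1, so the complex cation is 2+.
A 1:1 salt means the anion carries the equal and opposite charge, 2−.
Anion: ligand charges sum to -6; for the ion to be 2−, Mo = +4.

(acetylacetonato)(1,10-phenanthroline)aluminium(III) trifluorotriisothiocyanatomolybdate(IV)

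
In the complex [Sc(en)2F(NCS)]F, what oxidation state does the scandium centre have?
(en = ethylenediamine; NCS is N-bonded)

+3

1 fluoride outside the brackets (-1 each) → the complex ion is 1+.
Ligand charges: 2×en neutral; 1×NCS = -1; 1×F = -1; sum -2.
Sc + (-2) = 1+ ⇒ Sc is +3.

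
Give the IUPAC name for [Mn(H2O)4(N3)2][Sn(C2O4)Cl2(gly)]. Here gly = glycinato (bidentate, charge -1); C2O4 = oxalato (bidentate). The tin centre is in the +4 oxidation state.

tetraaquadiazidomanganese(III) dichloro(glycinato)oxalatostannate(IV)

Sn is given as +4; the anion's ligand charges sum to -5, so the complex anion is 1−.
A 1:1 salt means the cation carries the equal and opposite charge, 1+.
Cation: ligand charges sum to -2; for the ion to be 1+, Mn = +3.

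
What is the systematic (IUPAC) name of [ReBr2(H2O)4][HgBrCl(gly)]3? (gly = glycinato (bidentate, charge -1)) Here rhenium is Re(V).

tetraaquadibromorhenium(V) bromochloro(glycinato)mercurate(II)

Both ions are complex: the cation is named first with the plain metal name, the anion second with the -ate form; each ion's ligands are alphabetised independently.
Re is given as +5; the cation's ligand charges sum to -2, so the complex cation is 3+.
With 3 anions per cation, each anion must be 3/3 = 1−.
Anion: ligand charges sum to -3; for the ion to be 1−, Hg = +2.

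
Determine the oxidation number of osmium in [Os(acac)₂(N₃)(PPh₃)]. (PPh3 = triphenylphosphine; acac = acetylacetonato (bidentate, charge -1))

+3

No counter-ion: the bracketed complex is neutral.
Ligand charges: 1×PPh3 neutral; 2×acac = -2; 1×N3 = -1; sum -3.
Os + (-3) = 0 ⇒ Os is +3.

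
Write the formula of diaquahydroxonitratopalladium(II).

Ligands: 1 nitrato (NO3, -1), 2 aqua (H2O, neutral), 1 hydroxo (OH, -1). Ligand charge sum = -2.
With Pd in oxidation state +2, the complex ion is [Pd...].

[Pd(H2O)2(NO3)(OH)]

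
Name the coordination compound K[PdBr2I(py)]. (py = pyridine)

potassium dibromoiodo(pyridine)palladate(II)

The 1 potassium counter-ion carries a total charge of +1, so each complex ion is 1−.
Ligand charges: 1×iodo (-1 each), 1×pyridine (neutral), 2×bromo (-1 each); total -3. So Pd + (-3) = 1−, giving Pd = +2.
Ligands are named alphabetically: bromo before iodo before pyridine.
The complex ion is anionic, so palladium takes the -ate form palladate(II).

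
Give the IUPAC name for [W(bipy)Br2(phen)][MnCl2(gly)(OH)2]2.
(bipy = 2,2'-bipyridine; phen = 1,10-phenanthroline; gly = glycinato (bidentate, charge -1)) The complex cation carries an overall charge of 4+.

Both ions are complex: the cation is named first with the plain metal name, the anion second with the -ate form; each ion's ligands are alphabetised independently.
The complex cation is given as 4+; its ligand charges sum to -2, so W = +6.
With 2 anions per cation, each anion must be 4/2 = 2−.
Anion: ligand charges sum to -5; for the ion to be 2−, Mn = +3.

(2,2'-bipyridine)dibromo(1,10-phenanthroline)tungsten(VI) dichloro(glycinato)dihydroxomanganate(III)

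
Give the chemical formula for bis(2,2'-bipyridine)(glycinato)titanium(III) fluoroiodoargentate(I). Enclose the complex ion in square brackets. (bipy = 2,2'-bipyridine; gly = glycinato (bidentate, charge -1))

Cation [Ti…]: ligand charges -1, Ti(III) ⇒ ion charge 2+.
Anion [Ag…]: ligand charges -2, Ag(I) ⇒ ion charge 1−.
One 2+ cation requires 2 of the 1− anion.

[Ti(bipy)2(gly)][AgFI]2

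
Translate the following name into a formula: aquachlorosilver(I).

[AgCl(H2O)]

Ligands: 1 chloro (Cl, -1), 1 aqua (H2O, neutral). Ligand charge sum = -1.
With Ag in oxidation state +1, the complex ion is [Ag...].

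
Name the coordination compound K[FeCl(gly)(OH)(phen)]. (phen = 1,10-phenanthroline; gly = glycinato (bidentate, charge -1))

potassium chloro(glycinato)hydroxo(1,10-phenanthroline)ferrate(II)

The 1 potassium counter-ion carries a total charge of +1, so each complex ion is 1−.
Ligand charges: 1×hydroxo (-1 each), 1×chloro (-1 each), 1×1,10-phenanthroline (neutral), 1×glycinato (-1 each); total -3. So Fe + (-3) = 1−, giving Fe = +2.
Ligands are named alphabetically: chloro before glycinato before hydroxo before phenanthroline.
The complex ion is anionic, so iron takes the -ate form ferrate(II).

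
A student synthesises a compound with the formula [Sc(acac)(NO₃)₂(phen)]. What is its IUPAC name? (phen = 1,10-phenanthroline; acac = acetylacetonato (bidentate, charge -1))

There is no counter-ion, so the complex is neutral overall.
Ligand charges: 1×1,10-phenanthroline (neutral), 1×acetylacetonato (-1 each), 2×nitrato (-1 each); total -3. So Sc + (-3) = 0, giving Sc = +3.
Ligands are named alphabetically: acetylacetonato before nitrato before phenanthroline.

(acetylacetonato)dinitrato(1,10-phenanthroline)scandium(III)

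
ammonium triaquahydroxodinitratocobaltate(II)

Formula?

Ligands: 2 nitrato (NO3, -1), 3 aqua (H2O, neutral), 1 hydroxo (OH, -1). Ligand charge sum = -3.
With Co in oxidation state +2, the complex ion is [Co...]^1−.
Charge balance with ammonium (+1) requires 1 complex ion per 1 ammonium.

NH4[Co(H2O)3(NO3)2(OH)]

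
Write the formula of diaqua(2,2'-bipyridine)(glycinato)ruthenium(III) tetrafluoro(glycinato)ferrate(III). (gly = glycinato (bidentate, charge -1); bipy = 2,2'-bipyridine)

Cation [Ru…]: ligand charges -1, Ru(III) ⇒ ion charge 2+.
Anion [Fe…]: ligand charges -5, Fe(III) ⇒ ion charge 2−.

[Ru(bipy)(gly)(H2O)2][FeF4(gly)]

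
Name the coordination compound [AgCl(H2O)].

aquachlorosilver(I)

There is no counter-ion, so the complex is neutral overall.
Ligand charges: 1×aqua (neutral), 1×chloro (-1 each); total -1. So Ag + (-1) = 0, giving Ag = +1.
Ligands are named alphabetically: aqua before chloro.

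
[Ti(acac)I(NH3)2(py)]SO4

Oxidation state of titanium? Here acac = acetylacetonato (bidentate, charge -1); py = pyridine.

1 sulfate outside the brackets (-2 each) → the complex ion is 2+.
Ligand charges: 1×acac = -1; 1×I = -1; 1×py neutral; 2×NH3 neutral; sum -2.
Ti + (-2) = 2+ ⇒ Ti is +4.

+4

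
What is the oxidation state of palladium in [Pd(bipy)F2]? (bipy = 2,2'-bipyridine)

+2

No counter-ion: the bracketed complex is neutral.
Ligand charges: 1×bipy neutral; 2×F = -2; sum -2.
Pd + (-2) = 0 ⇒ Pd is +2.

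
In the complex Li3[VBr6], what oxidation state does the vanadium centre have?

+3

3 lithium outside the brackets (+1 each) → the complex ion is 3−.
Ligand charges: 6×Br = -6; sum -6.
V + (-6) = 3− ⇒ V is +3.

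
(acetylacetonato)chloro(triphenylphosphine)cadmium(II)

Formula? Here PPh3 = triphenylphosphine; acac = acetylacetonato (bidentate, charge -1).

Ligands: 1 chloro (Cl, -1), 1 triphenylphosphine (PPh3, neutral), 1 acetylacetonato (acac, -1). Ligand charge sum = -2.
With Cd in oxidation state +2, the complex ion is [Cd...].

[Cd(acac)Cl(PPh3)]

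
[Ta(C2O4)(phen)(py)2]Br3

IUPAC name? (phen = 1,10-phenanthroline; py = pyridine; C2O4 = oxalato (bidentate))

oxalato(1,10-phenanthroline)bis(pyridine)tantalum(V) bromide

The 3 bromide counter-ions carry a total charge of -3, so each complex ion is 3+.
Ligand charges: 1×1,10-phenanthroline (neutral), 2×pyridine (neutral), 1×oxalato (-2 each); total -2. So Ta + (-2) = 3+, giving Ta = +5.
Ligands are named alphabetically: oxalato before phenanthroline before pyridine.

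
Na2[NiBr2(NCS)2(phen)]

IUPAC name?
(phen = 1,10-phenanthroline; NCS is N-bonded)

sodium dibromodiisothiocyanato(1,10-phenanthroline)nickelate(II)

The 2 sodium counter-ions carry a total charge of +2, so each complex ion is 2−.
Ligand charges: 1×1,10-phenanthroline (neutral), 2×isothiocyanato (-1 each), 2×bromo (-1 each); total -4. So Ni + (-4) = 2−, giving Ni = +2.
Ligands are named alphabetically: bromo before isothiocyanato before phenanthroline.
The complex ion is anionic, so nickel takes the -ate form nickelate(II).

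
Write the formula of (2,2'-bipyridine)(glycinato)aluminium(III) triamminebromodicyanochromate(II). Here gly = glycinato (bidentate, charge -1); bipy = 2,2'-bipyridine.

[Al(bipy)(gly)][CrBr(CN)2(NH3)3]2

Cation [Al…]: ligand charges -1, Al(III) ⇒ ion charge 2+.
Anion [Cr…]: ligand charges -3, Cr(II) ⇒ ion charge 1−.
One 2+ cation requires 2 of the 1− anion.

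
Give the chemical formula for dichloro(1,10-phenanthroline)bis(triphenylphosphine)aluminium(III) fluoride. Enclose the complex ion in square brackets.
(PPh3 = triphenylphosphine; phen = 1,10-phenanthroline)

Ligands: 2 chloro (Cl, -1), 2 triphenylphosphine (PPh3, neutral), 1 1,10-phenanthroline (phen, neutral). Ligand charge sum = -2.
With Al in oxidation state +3, the complex ion is [Al...]^1+.
Charge balance with fluoride (-1) requires 1 complex ion per 1 fluoride.

[AlCl2(phen)(PPh3)2]F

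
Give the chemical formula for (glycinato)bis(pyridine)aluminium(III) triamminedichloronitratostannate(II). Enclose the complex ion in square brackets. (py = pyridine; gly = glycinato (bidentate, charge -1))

[Al(gly)(py)2][SnCl2(NH3)3(NO3)]2

Cation [Al…]: ligand charges -1, Al(III) ⇒ ion charge 2+.
Anion [Sn…]: ligand charges -3, Sn(II) ⇒ ion charge 1−.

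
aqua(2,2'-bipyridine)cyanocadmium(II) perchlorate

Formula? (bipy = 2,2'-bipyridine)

Ligands: 1 cyano (CN, -1), 1 2,2'-bipyridine (bipy, neutral), 1 aqua (H2O, neutral). Ligand charge sum = -1.
With Cd in oxidation state +2, the complex ion is [Cd...]^1+.
Charge balance with perchlorate (-1) requires 1 complex ion per 1 perchlorate.

[Cd(bipy)(CN)(H2O)]ClO4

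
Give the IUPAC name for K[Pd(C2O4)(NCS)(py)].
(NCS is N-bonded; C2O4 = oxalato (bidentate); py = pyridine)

The 1 potassium counter-ion carries a total charge of +1, so each complex ion is 1−.
Ligand charges: 1×isothiocyanato (-1 each), 1×oxalato (-2 each), 1×pyridine (neutral); total -3. So Pd + (-3) = 1−, giving Pd = +2.
Ligands are named alphabetically: isothiocyanato before oxalato before pyridine.
The complex ion is anionic, so palladium takes the -ate form palladate(II).

potassium isothiocyanatooxalato(pyridine)palladate(II)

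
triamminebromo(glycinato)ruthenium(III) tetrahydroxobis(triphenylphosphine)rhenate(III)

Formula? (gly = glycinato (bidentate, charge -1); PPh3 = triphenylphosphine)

Cation [Ru…]: ligand charges -2, Ru(III) ⇒ ion charge 1+.
Anion [Re…]: ligand charges -4, Re(III) ⇒ ion charge 1−.
One 1+ cation balances one 1− anion.

[RuBr(gly)(NH3)3][Re(OH)4(PPh3)2]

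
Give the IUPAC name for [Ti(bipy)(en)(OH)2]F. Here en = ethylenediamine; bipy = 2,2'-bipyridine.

The 1 fluoride counter-ion carries a total charge of -1, so each complex ion is 1+.
Ligand charges: 1×ethylenediamine (neutral), 2×hydroxo (-1 each), 1×2,2'-bipyridine (neutral); total -2. So Ti + (-2) = 1+, giving Ti = +3.
Ligands are named alphabetically: bipyridine before ethylenediamine before hydroxo.

(2,2'-bipyridine)(ethylenediamine)dihydroxotitanium(III) fluoride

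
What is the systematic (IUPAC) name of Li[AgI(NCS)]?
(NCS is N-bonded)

The 1 lithium counter-ion carries a total charge of +1, so each complex ion is 1−.
Ligand charges: 1×isothiocyanato (-1 each), 1×iodo (-1 each); total -2. So Ag + (-2) = 1−, giving Ag = +1.
Ligands are named alphabetically: iodo before isothiocyanato.
The complex ion is anionic, so silver takes the -ate form argentate(I).

lithium iodoisothiocyanatoargentate(I)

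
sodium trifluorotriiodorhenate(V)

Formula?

Na[ReF3I3]

Ligands: 3 iodo (I, -1), 3 fluoro (F, -1). Ligand charge sum = -6.
With Re in oxidation state +5, the complex ion is [Re...]^1−.
Charge balance with sodium (+1) requires 1 complex ion per 1 sodium.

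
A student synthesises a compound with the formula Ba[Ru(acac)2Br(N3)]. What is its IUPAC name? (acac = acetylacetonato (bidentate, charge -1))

barium bis(acetylacetonato)azidobromoruthenate(II)

The 1 barium counter-ion carries a total charge of +2, so each complex ion is 2−.
Ligand charges: 1×azido (-1 each), 2×acetylacetonato (-1 each), 1×bromo (-1 each); total -4. So Ru + (-4) = 2−, giving Ru = +2.
The complex ion is anionic, so ruthenium takes the -ate form ruthenate(II).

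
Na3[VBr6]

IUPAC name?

The 3 sodium counter-ions carry a total charge of +3, so each complex ion is 3−.
Ligand charges: 6×bromo (-1 each); total -6. So V + (-6) = 3−, giving V = +3.
The complex ion is anionic, so vanadium takes the -ate form vanadate(III).

sodium hexabromovanadate(III)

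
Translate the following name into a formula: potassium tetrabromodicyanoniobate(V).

K[NbBr4(CN)2]

Ligands: 2 cyano (CN, -1), 4 bromo (Br, -1). Ligand charge sum = -6.
With Nb in oxidation state +5, the complex ion is [Nb...]^1−.
Charge balance with potassium (+1) requires 1 complex ion per 1 potassium.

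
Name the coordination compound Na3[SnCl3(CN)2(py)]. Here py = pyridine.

The 3 sodium counter-ions carry a total charge of +3, so each complex ion is 3−.
Ligand charges: 3×chloro (-1 each), 2×cyano (-1 each), 1×pyridine (neutral); total -5. So Sn + (-5) = 3−, giving Sn = +2.
Ligands are named alphabetically: chloro before cyano before pyridine.
The complex ion is anionic, so tin takes the -ate form stannate(II).

sodium trichlorodicyano(pyridine)stannate(II)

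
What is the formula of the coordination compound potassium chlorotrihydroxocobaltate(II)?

Ligands: 3 hydroxo (OH, -1), 1 chloro (Cl, -1). Ligand charge sum = -4.
With Co in oxidation state +2, the complex ion is [Co...]^2−.
Charge balance with potassium (+1) requires 1 complex ion per 2 potassium.

K2[CoCl(OH)3]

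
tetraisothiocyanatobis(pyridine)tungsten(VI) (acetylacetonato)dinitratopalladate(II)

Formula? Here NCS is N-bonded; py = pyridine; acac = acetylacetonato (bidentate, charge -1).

Cation [W…]: ligand charges -4, W(VI) ⇒ ion charge 2+.
Anion [Pd…]: ligand charges -3, Pd(II) ⇒ ion charge 1−.
One 2+ cation requires 2 of the 1− anion.

[W(NCS)4(py)2][Pd(acac)(NO3)2]2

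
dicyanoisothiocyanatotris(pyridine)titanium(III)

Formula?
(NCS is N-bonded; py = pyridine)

Ligands: 2 cyano (CN, -1), 1 isothiocyanato (NCS, -1), 3 pyridine (py, neutral). Ligand charge sum = -3.
With Ti in oxidation state +3, the complex ion is [Ti...].

[Ti(CN)2(NCS)(py)3]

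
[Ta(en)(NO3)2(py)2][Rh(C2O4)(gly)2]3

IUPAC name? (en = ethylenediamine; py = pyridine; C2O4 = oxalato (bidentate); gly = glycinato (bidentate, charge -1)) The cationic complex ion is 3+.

(ethylenediamine)dinitratobis(pyridine)tantalum(V) bis(glycinato)oxalatorhodate(III)

The complex cation is given as 3+; its ligand charges sum to -2, so Ta = +5.
With 3 anions per cation, each anion must be 3/3 = 1−.
Anion: ligand charges sum to -4; for the ion to be 1−, Rh = +3.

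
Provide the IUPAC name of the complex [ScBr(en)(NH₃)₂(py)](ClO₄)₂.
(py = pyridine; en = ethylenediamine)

The 2 perchlorate counter-ions carry a total charge of -2, so each complex ion is 2+.
Ligand charges: 1×bromo (-1 each), 2×ammine (neutral), 1×pyridine (neutral), 1×ethylenediamine (neutral); total -1. So Sc + (-1) = 2+, giving Sc = +3.
Ligands are named alphabetically: ammine before bromo before ethylenediamine before pyridine.

diamminebromo(ethylenediamine)(pyridine)scandium(III) perchlorate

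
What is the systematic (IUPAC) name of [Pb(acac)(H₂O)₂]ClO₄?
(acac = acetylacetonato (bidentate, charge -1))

(acetylacetonato)diaqualead(II) perchlorate

The 1 perchlorate counter-ion carries a total charge of -1, so each complex ion is 1+.
Ligand charges: 2×aqua (neutral), 1×acetylacetonato (-1 each); total -1. So Pb + (-1) = 1+, giving Pb = +2.
Ligands are named alphabetically: acetylacetonato before aqua.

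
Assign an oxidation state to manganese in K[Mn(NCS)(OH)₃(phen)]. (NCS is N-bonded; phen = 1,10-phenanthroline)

1 potassium outside the brackets (+1 each) → the complex ion is 1−.
Ligand charges: 3×OH = -3; 1×NCS = -1; 1×phen neutral; sum -4.
Mn + (-4) = 1− ⇒ Mn is +3.

+3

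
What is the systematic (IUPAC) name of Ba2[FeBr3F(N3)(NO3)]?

The 2 barium counter-ions carry a total charge of +4, so each complex ion is 4−.
Ligand charges: 1×nitrato (-1 each), 1×azido (-1 each), 3×bromo (-1 each), 1×fluoro (-1 each); total -6. So Fe + (-6) = 4−, giving Fe = +2.
The complex ion is anionic, so iron takes the -ate form ferrate(II).

barium azidotribromofluoronitratoferrate(II)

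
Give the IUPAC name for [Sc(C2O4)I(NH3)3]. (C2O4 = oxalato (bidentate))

There is no counter-ion, so the complex is neutral overall.
Ligand charges: 3×ammine (neutral), 1×oxalato (-2 each), 1×iodo (-1 each); total -3. So Sc + (-3) = 0, giving Sc = +3.
Ligands are named alphabetically: ammine before iodo before oxalato.

triammineiodooxalatoscandium(III)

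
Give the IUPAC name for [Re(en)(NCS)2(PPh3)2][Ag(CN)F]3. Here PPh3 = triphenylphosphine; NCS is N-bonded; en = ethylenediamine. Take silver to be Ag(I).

Both ions are complex: the cation is named first with the plain metal name, the anion second with the -ate form; each ion's ligands are alphabetised independently.
Ag is given as +1; the anion's ligand charges sum to -2, so the complex anion is 1−.
With 3 anions per cation, the cation must be 3×1 = 3+.
Cation: ligand charges sum to -2; for the ion to be 3+, Re = +5.

(ethylenediamine)diisothiocyanatobis(triphenylphosphine)rhenium(V) cyanofluoroargentate(I)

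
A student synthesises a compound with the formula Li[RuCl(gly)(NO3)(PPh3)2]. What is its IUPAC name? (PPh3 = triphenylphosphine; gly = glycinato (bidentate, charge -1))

The 1 lithium counter-ion carries a total charge of +1, so each complex ion is 1−.
Ligand charges: 2×triphenylphosphine (neutral), 1×chloro (-1 each), 1×glycinato (-1 each), 1×nitrato (-1 each); total -3. So Ru + (-3) = 1−, giving Ru = +2.
The complex ion is anionic, so ruthenium takes the -ate form ruthenate(II).

lithium chloro(glycinato)nitratobis(triphenylphosphine)ruthenate(II)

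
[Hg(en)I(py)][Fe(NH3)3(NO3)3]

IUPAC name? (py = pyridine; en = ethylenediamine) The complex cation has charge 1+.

(ethylenediamine)iodo(pyridine)mercury(II) triamminetrinitratoferrate(II)

Both ions are complex: the cation is named first with the plain metal name, the anion second with the -ate form; each ion's ligands are alphabetised independently.
The complex cation is given as 1+; its ligand charges sum to -1, so Hg = +2.
A 1:1 salt means the anion carries the equal and opposite charge, 1−.
Anion: ligand charges sum to -3; for the ion to be 1−, Fe = +2.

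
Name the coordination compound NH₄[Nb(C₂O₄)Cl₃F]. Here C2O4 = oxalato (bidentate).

The 1 ammonium counter-ion carries a total charge of +1, so each complex ion is 1−.
Ligand charges: 1×oxalato (-2 each), 1×fluoro (-1 each), 3×chloro (-1 each); total -6. So Nb + (-6) = 1−, giving Nb = +5.
The complex ion is anionic, so niobium takes the -ate form niobate(V).

ammonium trichlorofluorooxalatoniobate(V)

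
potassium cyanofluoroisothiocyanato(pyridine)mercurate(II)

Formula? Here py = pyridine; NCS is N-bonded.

Ligands: 1 cyano (CN, -1), 1 pyridine (py, neutral), 1 isothiocyanato (NCS, -1), 1 fluoro (F, -1). Ligand charge sum = -3.
With Hg in oxidation state +2, the complex ion is [Hg...]^1−.
Charge balance with potassium (+1) requires 1 complex ion per 1 potassium.

K[Hg(CN)F(NCS)(py)]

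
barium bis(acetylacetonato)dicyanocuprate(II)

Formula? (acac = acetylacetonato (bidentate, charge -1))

Ba[Cu(acac)2(CN)2]

Ligands: 2 acetylacetonato (acac, -1), 2 cyano (CN, -1). Ligand charge sum = -4.
Charge balance with barium (+2) requires 1 complex ion per 1 barium.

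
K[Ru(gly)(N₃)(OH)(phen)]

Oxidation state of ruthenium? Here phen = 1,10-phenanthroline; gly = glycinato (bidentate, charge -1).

+2

1 potassium outside the brackets (+1 each) → the complex ion is 1−.
Ligand charges: 1×OH = -1; 1×N3 = -1; 1×phen neutral; 1×gly = -1; sum -3.
Ru + (-3) = 1− ⇒ Ru is +2.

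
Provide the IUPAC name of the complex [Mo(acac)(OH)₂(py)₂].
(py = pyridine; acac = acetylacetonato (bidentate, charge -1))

There is no counter-ion, so the complex is neutral overall.
Ligand charges: 2×pyridine (neutral), 1×acetylacetonato (-1 each), 2×hydroxo (-1 each); total -3. So Mo + (-3) = 0, giving Mo = +3.
Ligands are named alphabetically: acetylacetonato before hydroxo before pyridine.

(acetylacetonato)dihydroxobis(pyridine)molybdenum(III)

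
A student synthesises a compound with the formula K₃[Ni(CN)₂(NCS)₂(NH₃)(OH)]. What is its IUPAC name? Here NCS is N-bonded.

potassium amminedicyanohydroxodiisothiocyanatonickelate(II)

The 3 potassium counter-ions carry a total charge of +3, so each complex ion is 3−.
Ligand charges: 2×cyano (-1 each), 1×hydroxo (-1 each), 2×isothiocyanato (-1 each), 1×ammine (neutral); total -5. So Ni + (-5) = 3−, giving Ni = +2.
The complex ion is anionic, so nickel takes the -ate form nickelate(II).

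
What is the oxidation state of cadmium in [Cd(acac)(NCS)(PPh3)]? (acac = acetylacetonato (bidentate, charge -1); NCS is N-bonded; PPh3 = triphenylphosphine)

No counter-ion: the bracketed complex is neutral.
Ligand charges: 1×acac = -1; 1×NCS = -1; 1×PPh3 neutral; sum -2.
Cd + (-2) = 0 ⇒ Cd is +2.

+2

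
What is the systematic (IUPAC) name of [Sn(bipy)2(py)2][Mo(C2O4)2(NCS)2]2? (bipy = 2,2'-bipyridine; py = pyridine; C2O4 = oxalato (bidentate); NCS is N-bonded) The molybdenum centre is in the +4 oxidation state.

bis(2,2'-bipyridine)bis(pyridine)tin(IV) diisothiocyanatodioxalatomolybdate(IV)

Mo is given as +4; the anion's ligand charges sum to -6, so the complex anion is 2−.
With 2 anions per cation, the cation must be 2×2 = 4+.
Cation: ligand charges sum to 0; for the ion to be 4+, Sn = +4.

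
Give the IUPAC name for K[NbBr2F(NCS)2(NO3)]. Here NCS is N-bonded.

The 1 potassium counter-ion carries a total charge of +1, so each complex ion is 1−.
Ligand charges: 2×bromo (-1 each), 1×nitrato (-1 each), 2×isothiocyanato (-1 each), 1×fluoro (-1 each); total -6. So Nb + (-6) = 1−, giving Nb = +5.
Ligands are named alphabetically: bromo before fluoro before isothiocyanato before nitrato.
The complex ion is anionic, so niobium takes the -ate form niobate(V).

potassium dibromofluorodiisothiocyanatonitratoniobate(V)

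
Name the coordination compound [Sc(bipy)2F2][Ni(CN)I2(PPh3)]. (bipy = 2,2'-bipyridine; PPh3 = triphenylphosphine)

bis(2,2'-bipyridine)difluoroscandium(III) cyanodiiodo(triphenylphosphine)nickelate(II)

Scandium is always +3 in its complexes; the cation's ligand charges sum to -2, so the complex cation is 1+.
A 1:1 salt means the anion carries the equal and opposite charge, 1−.
Anion: ligand charges sum to -3; for the ion to be 1−, Ni = +2.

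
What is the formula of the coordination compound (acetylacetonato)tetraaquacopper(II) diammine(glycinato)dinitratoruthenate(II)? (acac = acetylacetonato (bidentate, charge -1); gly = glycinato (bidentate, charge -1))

Cation [Cu…]: ligand charges -1, Cu(II) ⇒ ion charge 1+.
Anion [Ru…]: ligand charges -3, Ru(II) ⇒ ion charge 1−.
One 1+ cation balances one 1− anion.

[Cu(acac)(H2O)4][Ru(gly)(NH3)2(NO3)2]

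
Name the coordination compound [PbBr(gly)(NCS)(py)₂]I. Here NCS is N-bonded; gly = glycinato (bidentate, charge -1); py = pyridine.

bromo(glycinato)isothiocyanatobis(pyridine)lead(IV) iodide

The 1 iodide counter-ion carries a total charge of -1, so each complex ion is 1+.
Ligand charges: 1×isothiocyanato (-1 each), 1×bromo (-1 each), 1×glycinato (-1 each), 2×pyridine (neutral); total -3. So Pb + (-3) = 1+, giving Pb = +4.
Ligands are named alphabetically: bromo before glycinato before isothiocyanato before pyridine.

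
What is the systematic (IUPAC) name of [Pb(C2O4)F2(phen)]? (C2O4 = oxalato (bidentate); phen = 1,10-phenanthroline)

difluorooxalato(1,10-phenanthroline)lead(IV)

There is no counter-ion, so the complex is neutral overall.
Ligand charges: 1×oxalato (-2 each), 2×fluoro (-1 each), 1×1,10-phenanthroline (neutral); total -4. So Pb + (-4) = 0, giving Pb = +4.
Ligands are named alphabetically: fluoro before oxalato before phenanthroline.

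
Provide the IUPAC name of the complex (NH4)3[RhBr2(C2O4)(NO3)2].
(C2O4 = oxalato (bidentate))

The 3 ammonium counter-ions carry a total charge of +3, so each complex ion is 3−.
Ligand charges: 2×nitrato (-1 each), 1×oxalato (-2 each), 2×bromo (-1 each); total -6. So Rh + (-6) = 3−, giving Rh = +3.
The complex ion is anionic, so rhodium takes the -ate form rhodate(III).

ammonium dibromodinitratooxalatorhodate(III)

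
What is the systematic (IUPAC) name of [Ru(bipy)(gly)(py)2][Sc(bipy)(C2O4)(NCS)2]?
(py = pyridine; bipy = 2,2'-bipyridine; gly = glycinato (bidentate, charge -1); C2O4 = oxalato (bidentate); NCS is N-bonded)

(2,2'-bipyridine)(glycinato)bis(pyridine)ruthenium(II) (2,2'-bipyridine)diisothiocyanatooxalatoscandate(III)

Scandium is always +3 in its complexes; the anion's ligand charges sum to -4, so the complex anion is 1−.
A 1:1 salt means the cation carries the equal and opposite charge, 1+.
Cation: ligand charges sum to -1; for the ion to be 1+, Ru = +2.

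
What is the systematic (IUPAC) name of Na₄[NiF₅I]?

sodium pentafluoroiodonickelate(II)

The 4 sodium counter-ions carry a total charge of +4, so each complex ion is 4−.
Ligand charges: 5×fluoro (-1 each), 1×iodo (-1 each); total -6. So Ni + (-6) = 4−, giving Ni = +2.
Ligands are named alphabetically: fluoro before iodo.
The complex ion is anionic, so nickel takes the -ate form nickelate(II).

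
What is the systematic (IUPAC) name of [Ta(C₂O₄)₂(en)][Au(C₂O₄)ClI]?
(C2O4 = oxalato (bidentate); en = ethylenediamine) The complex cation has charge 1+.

Both ions are complex: the cation is named first with the plain metal name, the anion second with the -ate form; each ion's ligands are alphabetised independently.
The complex cation is given as 1+; its ligand charges sum to -4, so Ta = +5.
A 1:1 salt means the anion carries the equal and opposite charge, 1−.
Anion: ligand charges sum to -4; for the ion to be 1−, Au = +3.

(ethylenediamine)dioxalatotantalum(V) chloroiodooxalatoaurate(III)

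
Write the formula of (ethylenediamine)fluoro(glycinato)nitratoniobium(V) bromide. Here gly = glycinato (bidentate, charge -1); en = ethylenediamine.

[Nb(en)F(gly)(NO3)]Br2

Ligands: 1 glycinato (gly, -1), 1 nitrato (NO3, -1), 1 ethylenediamine (en, neutral), 1 fluoro (F, -1). Ligand charge sum = -3.
With Nb in oxidation state +5, the complex ion is [Nb...]^2+.
Charge balance with bromide (-1) requires 1 complex ion per 2 bromide.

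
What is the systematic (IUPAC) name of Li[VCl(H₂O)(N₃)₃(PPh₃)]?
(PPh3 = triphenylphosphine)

lithium aquatriazidochloro(triphenylphosphine)vanadate(III)

The 1 lithium counter-ion carries a total charge of +1, so each complex ion is 1−.
Ligand charges: 1×triphenylphosphine (neutral), 1×chloro (-1 each), 1×aqua (neutral), 3×azido (-1 each); total -4. So V + (-4) = 1−, giving V = +3.
Ligands are named alphabetically: aqua before azido before chloro before triphenylphosphine.
The complex ion is anionic, so vanadium takes the -ate form vanadate(III).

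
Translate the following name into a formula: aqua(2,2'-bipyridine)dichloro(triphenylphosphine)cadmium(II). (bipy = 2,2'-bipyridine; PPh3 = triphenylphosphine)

[Cd(bipy)Cl2(H2O)(PPh3)]

Ligands: 1 aqua (H2O, neutral), 1 2,2'-bipyridine (bipy, neutral), 1 triphenylphosphine (PPh3, neutral), 2 chloro (Cl, -1). Ligand charge sum = -2.
With Cd in oxidation state +2, the complex ion is [Cd...].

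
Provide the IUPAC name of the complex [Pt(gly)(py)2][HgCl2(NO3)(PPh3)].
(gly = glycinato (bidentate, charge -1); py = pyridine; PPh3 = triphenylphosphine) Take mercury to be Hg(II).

(glycinato)bis(pyridine)platinum(II) dichloronitrato(triphenylphosphine)mercurate(II)

Hg is given as +2; the anion's ligand charges sum to -3, so the complex anion is 1−.
A 1:1 salt means the cation carries the equal and opposite charge, 1+.
Cation: ligand charges sum to -1; for the ion to be 1+, Pt = +2.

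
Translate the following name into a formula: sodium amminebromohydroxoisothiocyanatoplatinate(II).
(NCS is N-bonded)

Na[PtBr(NCS)(NH3)(OH)]

Ligands: 1 ammine (NH3, neutral), 1 bromo (Br, -1), 1 isothiocyanato (NCS, -1), 1 hydroxo (OH, -1). Ligand charge sum = -3.
With Pt in oxidation state +2, the complex ion is [Pt...]^1−.
Charge balance with sodium (+1) requires 1 complex ion per 1 sodium.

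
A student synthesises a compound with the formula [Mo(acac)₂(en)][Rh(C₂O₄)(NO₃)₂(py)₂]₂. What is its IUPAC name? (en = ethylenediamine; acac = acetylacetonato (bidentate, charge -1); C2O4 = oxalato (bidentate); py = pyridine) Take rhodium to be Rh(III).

bis(acetylacetonato)(ethylenediamine)molybdenum(IV) dinitratooxalatobis(pyridine)rhodate(III)

Both ions are complex: the cation is named first with the plain metal name, the anion second with the -ate form; each ion's ligands are alphabetised independently.
Rh is given as +3; the anion's ligand charges sum to -4, so the complex anion is 1−.
With 2 anions per cation, the cation must be 2×1 = 2+.
Cation: ligand charges sum to -2; for the ion to be 2+, Mo = +4.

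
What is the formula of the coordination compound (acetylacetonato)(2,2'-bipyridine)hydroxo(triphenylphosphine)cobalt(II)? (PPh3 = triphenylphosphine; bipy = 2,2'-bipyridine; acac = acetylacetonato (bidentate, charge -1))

Ligands: 1 hydroxo (OH, -1), 1 triphenylphosphine (PPh3, neutral), 1 2,2'-bipyridine (bipy, neutral), 1 acetylacetonato (acac, -1). Ligand charge sum = -2.
With Co in oxidation state +2, the complex ion is [Co...].

[Co(acac)(bipy)(OH)(PPh3)]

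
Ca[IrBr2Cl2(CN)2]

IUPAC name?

calcium dibromodichlorodicyanoiridate(IV)

The 1 calcium counter-ion carries a total charge of +2, so each complex ion is 2−.
Ligand charges: 2×chloro (-1 each), 2×cyano (-1 each), 2×bromo (-1 each); total -6. So Ir + (-6) = 2−, giving Ir = +4.
Ligands are named alphabetically: bromo before chloro before cyano.
The complex ion is anionic, so iridium takes the -ate form iridate(IV).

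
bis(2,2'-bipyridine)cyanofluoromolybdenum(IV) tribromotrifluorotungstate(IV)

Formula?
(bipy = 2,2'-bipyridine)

[Mo(bipy)2(CN)F][WBr3F3]

Cation [Mo…]: ligand charges -2, Mo(IV) ⇒ ion charge 2+.
Anion [W…]: ligand charges -6, W(IV) ⇒ ion charge 2−.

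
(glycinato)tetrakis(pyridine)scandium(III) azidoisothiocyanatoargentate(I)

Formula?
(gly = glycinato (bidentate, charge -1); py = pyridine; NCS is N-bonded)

Cation [Sc…]: ligand charges -1, Sc(III) ⇒ ion charge 2+.
Anion [Ag…]: ligand charges -2, Ag(I) ⇒ ion charge 1−.

[Sc(gly)(py)4][Ag(N3)(NCS)]2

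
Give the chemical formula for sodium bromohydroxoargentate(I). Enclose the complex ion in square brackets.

Ligands: 1 bromo (Br, -1), 1 hydroxo (OH, -1). Ligand charge sum = -2.
Charge balance with sodium (+1) requires 1 complex ion per 1 sodium.

Na[AgBr(OH)]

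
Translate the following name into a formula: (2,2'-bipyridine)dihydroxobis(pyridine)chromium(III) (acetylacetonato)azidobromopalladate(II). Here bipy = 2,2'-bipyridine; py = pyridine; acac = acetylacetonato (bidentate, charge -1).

[Cr(bipy)(OH)2(py)2][Pd(acac)Br(N3)]

Cation [Cr…]: ligand charges -2, Cr(III) ⇒ ion charge 1+.
Anion [Pd…]: ligand charges -3, Pd(II) ⇒ ion charge 1−.
One 1+ cation balances one 1− anion.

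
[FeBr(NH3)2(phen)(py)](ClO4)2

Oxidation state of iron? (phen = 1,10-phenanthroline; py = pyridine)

+3

2 perchlorate outside the brackets (-1 each) → the complex ion is 2+.
Ligand charges: 1×Br = -1; 1×phen neutral; 2×NH3 neutral; 1×py neutral; sum -1.
Fe + (-1) = 2+ ⇒ Fe is +3.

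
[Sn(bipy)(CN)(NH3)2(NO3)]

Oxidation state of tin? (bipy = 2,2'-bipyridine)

+2

No counter-ion: the bracketed complex is neutral.
Ligand charges: 1×NO3 = -1; 1×bipy neutral; 1×CN = -1; 2×NH3 neutral; sum -2.
Sn + (-2) = 0 ⇒ Sn is +2.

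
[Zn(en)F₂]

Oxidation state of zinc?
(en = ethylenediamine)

No counter-ion: the bracketed complex is neutral.
Ligand charges: 1×en neutral; 2×F = -2; sum -2.
Zn + (-2) = 0 ⇒ Zn is +2.

+2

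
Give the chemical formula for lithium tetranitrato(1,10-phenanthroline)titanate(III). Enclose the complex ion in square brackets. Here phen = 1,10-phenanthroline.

Ligands: 1 1,10-phenanthroline (phen, neutral), 4 nitrato (NO3, -1). Ligand charge sum = -4.
With Ti in oxidation state +3, the complex ion is [Ti...]^1−.
Charge balance with lithium (+1) requires 1 complex ion per 1 lithium.

Li[Ti(NO3)4(phen)]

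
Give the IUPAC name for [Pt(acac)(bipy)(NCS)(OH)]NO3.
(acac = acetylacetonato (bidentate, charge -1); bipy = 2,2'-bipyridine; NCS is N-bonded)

(acetylacetonato)(2,2'-bipyridine)hydroxoisothiocyanatoplatinum(IV) nitrate

The 1 nitrate counter-ion carries a total charge of -1, so each complex ion is 1+.
Ligand charges: 1×acetylacetonato (-1 each), 1×2,2'-bipyridine (neutral), 1×hydroxo (-1 each), 1×isothiocyanato (-1 each); total -3. So Pt + (-3) = 1+, giving Pt = +4.
Ligands are named alphabetically: acetylacetonato before bipyridine before hydroxo before isothiocyanato.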